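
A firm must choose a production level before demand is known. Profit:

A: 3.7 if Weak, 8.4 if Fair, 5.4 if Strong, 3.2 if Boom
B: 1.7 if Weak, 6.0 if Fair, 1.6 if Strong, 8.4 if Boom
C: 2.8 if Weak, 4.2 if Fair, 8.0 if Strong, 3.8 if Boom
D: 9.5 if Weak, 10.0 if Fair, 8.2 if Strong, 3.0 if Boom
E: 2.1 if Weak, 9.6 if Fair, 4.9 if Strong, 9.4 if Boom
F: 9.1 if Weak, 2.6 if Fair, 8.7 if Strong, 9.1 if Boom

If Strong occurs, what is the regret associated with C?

0.7

Best payoff under Strong is 8.7.
Regret = 8.7 − 8.0 = 0.7.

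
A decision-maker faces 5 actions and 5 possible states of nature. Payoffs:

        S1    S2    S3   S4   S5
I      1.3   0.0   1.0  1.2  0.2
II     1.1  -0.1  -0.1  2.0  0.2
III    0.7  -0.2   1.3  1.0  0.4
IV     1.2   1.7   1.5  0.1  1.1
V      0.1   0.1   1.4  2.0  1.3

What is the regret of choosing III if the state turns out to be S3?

0.2

Best payoff under S3 is 1.5.
Regret = 1.5 − 1.3 = 0.2.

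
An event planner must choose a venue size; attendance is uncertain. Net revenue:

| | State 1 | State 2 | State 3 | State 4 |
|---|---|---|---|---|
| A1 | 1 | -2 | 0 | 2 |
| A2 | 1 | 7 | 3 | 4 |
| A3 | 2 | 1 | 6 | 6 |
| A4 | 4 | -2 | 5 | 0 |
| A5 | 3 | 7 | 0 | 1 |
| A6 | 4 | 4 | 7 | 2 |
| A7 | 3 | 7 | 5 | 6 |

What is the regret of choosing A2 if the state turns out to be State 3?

4

Best payoff under State 3 is 7.
Regret = 7 − 3 = 4.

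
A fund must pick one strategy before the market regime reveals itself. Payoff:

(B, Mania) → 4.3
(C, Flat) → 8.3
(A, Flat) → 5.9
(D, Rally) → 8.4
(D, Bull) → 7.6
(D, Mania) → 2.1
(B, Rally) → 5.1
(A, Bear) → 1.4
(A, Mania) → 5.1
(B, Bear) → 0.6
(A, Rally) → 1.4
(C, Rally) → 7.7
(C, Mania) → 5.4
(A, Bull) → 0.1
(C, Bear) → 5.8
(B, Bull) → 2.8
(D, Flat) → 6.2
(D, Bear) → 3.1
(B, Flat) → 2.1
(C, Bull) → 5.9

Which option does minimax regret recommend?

C

Column bests: Bear=5.8, Flat=8.3, Bull=7.6, Rally=8.4, Mania=5.4.
A regrets: 4.4, 2.4, 7.5, 7.0, 0.3 → max 7.5
B regrets: 5.2, 6.2, 4.8, 3.3, 1.1 → max 6.2
C regrets: 0.0, 0.0, 1.7, 0.7, 0.0 → max 1.7
D regrets: 2.7, 2.1, 0.0, 0.0, 3.3 → max 3.3
Smallest max regret = 1.7 → C.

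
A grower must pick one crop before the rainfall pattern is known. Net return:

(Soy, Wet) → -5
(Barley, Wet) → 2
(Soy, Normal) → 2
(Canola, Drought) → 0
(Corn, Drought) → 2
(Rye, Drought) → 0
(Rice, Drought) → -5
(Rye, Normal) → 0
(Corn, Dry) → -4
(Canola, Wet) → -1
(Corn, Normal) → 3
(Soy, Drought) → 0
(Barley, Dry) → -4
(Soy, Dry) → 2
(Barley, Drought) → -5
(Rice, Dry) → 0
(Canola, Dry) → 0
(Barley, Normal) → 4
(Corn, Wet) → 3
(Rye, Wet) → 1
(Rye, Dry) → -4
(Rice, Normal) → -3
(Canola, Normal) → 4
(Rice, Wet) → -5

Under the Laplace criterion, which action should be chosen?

Row averages: Barley=-0.75, Rye=-0.75, Canola=0.75, Corn=1, Rice=-3.25, Soy=-0.25
Highest average = 1 → Corn.

Corn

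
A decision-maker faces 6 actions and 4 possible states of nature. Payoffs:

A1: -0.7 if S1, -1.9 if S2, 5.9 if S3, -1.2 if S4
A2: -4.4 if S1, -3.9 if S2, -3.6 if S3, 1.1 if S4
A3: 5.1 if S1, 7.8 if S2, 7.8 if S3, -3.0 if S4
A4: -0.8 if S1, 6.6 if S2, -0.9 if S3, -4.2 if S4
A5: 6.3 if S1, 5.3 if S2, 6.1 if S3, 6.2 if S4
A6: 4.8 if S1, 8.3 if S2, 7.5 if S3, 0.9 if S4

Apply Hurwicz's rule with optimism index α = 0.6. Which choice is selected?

A1: 0.6·5.9 + 0.4·(-1.9) = 2.78
A2: 0.6·1.1 + 0.4·(-4.4) = -1.1
A3: 0.6·7.8 + 0.4·(-3.0) = 3.48
A4: 0.6·6.6 + 0.4·(-4.2) = 2.28
A5: 0.6·6.3 + 0.4·5.3 = 5.9
A6: 0.6·8.3 + 0.4·0.9 = 5.34
Highest Hurwicz score = 5.9 → A5.

A5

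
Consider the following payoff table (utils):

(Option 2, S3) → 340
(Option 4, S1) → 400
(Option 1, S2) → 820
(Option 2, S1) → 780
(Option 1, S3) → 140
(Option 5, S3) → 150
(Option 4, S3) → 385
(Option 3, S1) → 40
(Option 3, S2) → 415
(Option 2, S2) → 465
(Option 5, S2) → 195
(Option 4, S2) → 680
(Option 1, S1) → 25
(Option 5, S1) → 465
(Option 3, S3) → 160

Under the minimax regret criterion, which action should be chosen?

Column bests: S1=780, S2=820, S3=385.
Option 1 regrets: 755, 0, 245 → max 755
Option 2 regrets: 0, 355, 45 → max 355
Option 3 regrets: 740, 405, 225 → max 740
Option 4 regrets: 380, 140, 0 → max 380
Option 5 regrets: 315, 625, 235 → max 625
Smallest max regret = 355 → Option 2.

Option 2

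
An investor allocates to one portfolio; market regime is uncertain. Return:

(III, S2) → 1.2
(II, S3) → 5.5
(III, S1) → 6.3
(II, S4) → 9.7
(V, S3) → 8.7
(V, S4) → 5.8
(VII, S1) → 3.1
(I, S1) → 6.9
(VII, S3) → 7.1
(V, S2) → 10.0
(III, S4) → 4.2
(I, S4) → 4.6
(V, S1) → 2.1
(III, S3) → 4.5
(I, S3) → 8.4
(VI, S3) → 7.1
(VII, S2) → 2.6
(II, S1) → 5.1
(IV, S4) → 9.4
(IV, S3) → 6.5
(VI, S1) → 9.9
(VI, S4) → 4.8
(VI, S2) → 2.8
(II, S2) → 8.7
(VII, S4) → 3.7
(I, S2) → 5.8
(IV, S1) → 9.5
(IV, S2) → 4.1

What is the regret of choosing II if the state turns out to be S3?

Best payoff under S3 is 8.7.
Regret = 8.7 − 5.5 = 3.2.

3.2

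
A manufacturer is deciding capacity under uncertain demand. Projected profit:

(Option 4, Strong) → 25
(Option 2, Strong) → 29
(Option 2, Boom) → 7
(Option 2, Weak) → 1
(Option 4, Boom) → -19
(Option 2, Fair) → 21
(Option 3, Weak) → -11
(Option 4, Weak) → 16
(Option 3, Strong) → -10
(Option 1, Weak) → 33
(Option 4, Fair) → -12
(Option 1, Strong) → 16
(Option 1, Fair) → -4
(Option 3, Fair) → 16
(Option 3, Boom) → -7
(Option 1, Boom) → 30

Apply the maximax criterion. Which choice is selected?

Row maxima: Option 1=33, Option 2=29, Option 3=16, Option 4=25
Best best-case = 33 → Option 1.

Option 1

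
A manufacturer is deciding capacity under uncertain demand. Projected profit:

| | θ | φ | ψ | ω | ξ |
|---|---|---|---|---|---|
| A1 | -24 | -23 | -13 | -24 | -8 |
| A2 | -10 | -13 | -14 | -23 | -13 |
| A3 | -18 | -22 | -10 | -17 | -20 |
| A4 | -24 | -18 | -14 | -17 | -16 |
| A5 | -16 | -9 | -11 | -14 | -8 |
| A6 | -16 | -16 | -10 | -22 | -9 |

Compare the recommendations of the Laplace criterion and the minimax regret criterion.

laplace → A5; minimax regret → A5 (agree)

Row averages: A1=-18.4, A2=-14.6, A3=-17.4, A4=-17.8, A5=-11.6, A6=-14.6
Highest average = -11.6 → A5.
Column bests: θ=-10, φ=-9, ψ=-10, ω=-14, ξ=-8.
A1 regrets: 14, 14, 3, 10, 0 → max 14
A2 regrets: 0, 4, 4, 9, 5 → max 9
A3 regrets: 8, 13, 0, 3, 12 → max 13
A4 regrets: 14, 9, 4, 3, 8 → max 14
A5 regrets: 6, 0, 1, 0, 0 → max 6
A6 regrets: 6, 7, 0, 8, 1 → max 8
Smallest max regret = 6 → A5.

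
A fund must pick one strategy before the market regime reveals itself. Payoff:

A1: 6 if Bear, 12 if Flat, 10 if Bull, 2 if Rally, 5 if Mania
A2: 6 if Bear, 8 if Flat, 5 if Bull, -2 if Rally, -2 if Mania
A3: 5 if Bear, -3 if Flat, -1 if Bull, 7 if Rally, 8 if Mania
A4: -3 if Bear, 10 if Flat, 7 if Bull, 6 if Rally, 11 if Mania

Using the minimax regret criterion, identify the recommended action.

A1

Column bests: Bear=6, Flat=12, Bull=10, Rally=7, Mania=11.
A1 regrets: 0, 0, 0, 5, 6 → max 6
A2 regrets: 0, 4, 5, 9, 13 → max 13
A3 regrets: 1, 15, 11, 0, 3 → max 15
A4 regrets: 9, 2, 3, 1, 0 → max 9
Smallest max regret = 6 → A1.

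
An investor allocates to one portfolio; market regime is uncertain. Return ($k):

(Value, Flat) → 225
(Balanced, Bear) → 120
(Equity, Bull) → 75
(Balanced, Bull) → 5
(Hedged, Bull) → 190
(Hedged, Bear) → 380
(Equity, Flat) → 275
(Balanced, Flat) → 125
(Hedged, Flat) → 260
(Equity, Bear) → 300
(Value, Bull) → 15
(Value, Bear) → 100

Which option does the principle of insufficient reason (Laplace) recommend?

Row averages: Equity=650/3, Hedged=830/3, Value=340/3, Balanced=250/3
Highest average = 830/3 → Hedged.

Hedged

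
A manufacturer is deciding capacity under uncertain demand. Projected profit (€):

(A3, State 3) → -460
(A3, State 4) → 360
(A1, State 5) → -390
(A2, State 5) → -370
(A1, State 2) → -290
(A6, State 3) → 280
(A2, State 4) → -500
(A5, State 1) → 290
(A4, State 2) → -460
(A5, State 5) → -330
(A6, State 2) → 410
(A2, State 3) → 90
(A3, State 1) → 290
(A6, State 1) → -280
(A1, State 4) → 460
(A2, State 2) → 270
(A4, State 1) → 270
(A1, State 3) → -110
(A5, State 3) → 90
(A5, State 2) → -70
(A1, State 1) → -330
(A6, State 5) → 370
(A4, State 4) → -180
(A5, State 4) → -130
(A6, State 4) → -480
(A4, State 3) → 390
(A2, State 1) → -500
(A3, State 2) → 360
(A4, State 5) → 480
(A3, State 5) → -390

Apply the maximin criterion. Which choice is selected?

A5

Row minima: A1=-390, A2=-500, A3=-460, A4=-460, A5=-330, A6=-480
Best worst-case = -330 → A5.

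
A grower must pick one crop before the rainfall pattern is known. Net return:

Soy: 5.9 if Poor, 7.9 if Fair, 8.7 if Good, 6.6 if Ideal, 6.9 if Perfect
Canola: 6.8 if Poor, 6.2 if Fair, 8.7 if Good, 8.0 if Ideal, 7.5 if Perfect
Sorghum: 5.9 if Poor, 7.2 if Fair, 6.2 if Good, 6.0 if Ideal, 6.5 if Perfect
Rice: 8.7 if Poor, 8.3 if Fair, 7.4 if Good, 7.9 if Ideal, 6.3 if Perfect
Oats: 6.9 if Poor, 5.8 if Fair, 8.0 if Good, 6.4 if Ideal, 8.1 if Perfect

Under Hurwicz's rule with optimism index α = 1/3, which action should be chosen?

Rice

Soy: 1/3·8.7 + 2/3·5.9 = 41/6
Canola: 1/3·8.7 + 2/3·6.2 = 211/30
Sorghum: 1/3·7.2 + 2/3·5.9 = 19/3
Rice: 1/3·8.7 + 2/3·6.3 = 7.1
Oats: 1/3·8.1 + 2/3·5.8 = 197/30
Highest Hurwicz score = 7.1 → Rice.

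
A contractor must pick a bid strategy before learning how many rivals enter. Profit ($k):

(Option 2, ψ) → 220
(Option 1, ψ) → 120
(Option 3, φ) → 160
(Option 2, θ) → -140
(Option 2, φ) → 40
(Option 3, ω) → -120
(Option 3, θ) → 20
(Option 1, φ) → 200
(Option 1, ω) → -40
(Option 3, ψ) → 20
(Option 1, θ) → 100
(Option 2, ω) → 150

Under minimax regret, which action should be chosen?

Option 1

Column bests: θ=100, φ=200, ψ=220, ω=150.
Option 1 regrets: 0, 0, 100, 190 → max 190
Option 2 regrets: 240, 160, 0, 0 → max 240
Option 3 regrets: 80, 40, 200, 270 → max 270
Smallest max regret = 190 → Option 1.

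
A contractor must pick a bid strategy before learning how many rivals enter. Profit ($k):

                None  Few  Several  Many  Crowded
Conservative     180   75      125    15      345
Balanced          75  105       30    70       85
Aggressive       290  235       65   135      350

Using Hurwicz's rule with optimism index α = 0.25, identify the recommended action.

Aggressive

Conservative: 0.25·345 + 0.75·15 = 97.5
Balanced: 0.25·105 + 0.75·30 = 48.75
Aggressive: 0.25·350 + 0.75·65 = 136.25
Highest Hurwicz score = 136.25 → Aggressive.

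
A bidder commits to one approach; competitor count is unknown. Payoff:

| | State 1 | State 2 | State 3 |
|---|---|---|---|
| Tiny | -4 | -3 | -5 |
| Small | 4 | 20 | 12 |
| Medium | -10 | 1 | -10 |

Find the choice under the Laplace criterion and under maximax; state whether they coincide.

laplace → Small; maximax → Small (agree)

Row averages: Tiny=-4, Small=12, Medium=-19/3
Highest average = 12 → Small.
Row maxima: Tiny=-3, Small=20, Medium=1
Best best-case = 20 → Small.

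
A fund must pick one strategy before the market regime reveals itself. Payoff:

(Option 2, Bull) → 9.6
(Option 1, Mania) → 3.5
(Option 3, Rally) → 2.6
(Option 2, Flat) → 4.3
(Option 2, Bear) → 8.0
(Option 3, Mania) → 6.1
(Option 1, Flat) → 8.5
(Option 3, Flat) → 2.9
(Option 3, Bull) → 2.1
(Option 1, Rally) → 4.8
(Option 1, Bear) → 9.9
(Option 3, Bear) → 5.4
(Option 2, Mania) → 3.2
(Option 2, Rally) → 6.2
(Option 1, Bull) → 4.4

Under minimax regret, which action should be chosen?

Column bests: Bear=9.9, Flat=8.5, Bull=9.6, Rally=6.2, Mania=6.1.
Option 1 regrets: 0.0, 0.0, 5.2, 1.4, 2.6 → max 5.2
Option 2 regrets: 1.9, 4.2, 0.0, 0.0, 2.9 → max 4.2
Option 3 regrets: 4.5, 5.6, 7.5, 3.6, 0.0 → max 7.5
Smallest max regret = 4.2 → Option 2.

Option 2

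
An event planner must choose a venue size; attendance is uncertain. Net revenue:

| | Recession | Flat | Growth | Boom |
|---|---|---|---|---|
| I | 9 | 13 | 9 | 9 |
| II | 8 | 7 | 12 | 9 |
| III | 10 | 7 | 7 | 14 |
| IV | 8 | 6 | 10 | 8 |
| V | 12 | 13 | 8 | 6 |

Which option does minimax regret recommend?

Column bests: Recession=12, Flat=13, Growth=12, Boom=14.
I regrets: 3, 0, 3, 5 → max 5
II regrets: 4, 6, 0, 5 → max 6
III regrets: 2, 6, 5, 0 → max 6
IV regrets: 4, 7, 2, 6 → max 7
V regrets: 0, 0, 4, 8 → max 8
Smallest max regret = 5 → I.

I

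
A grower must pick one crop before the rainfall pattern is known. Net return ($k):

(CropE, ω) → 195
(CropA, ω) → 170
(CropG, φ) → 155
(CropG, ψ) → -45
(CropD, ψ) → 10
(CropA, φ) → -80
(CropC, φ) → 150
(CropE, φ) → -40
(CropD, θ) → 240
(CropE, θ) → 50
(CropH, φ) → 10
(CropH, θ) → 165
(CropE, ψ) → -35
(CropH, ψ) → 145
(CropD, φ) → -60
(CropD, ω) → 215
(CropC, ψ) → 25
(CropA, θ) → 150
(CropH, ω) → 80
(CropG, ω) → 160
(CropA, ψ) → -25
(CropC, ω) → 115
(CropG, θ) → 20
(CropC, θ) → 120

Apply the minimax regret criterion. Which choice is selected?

Column bests: θ=240, φ=155, ψ=145, ω=215.
CropC regrets: 120, 5, 120, 100 → max 120
CropG regrets: 220, 0, 190, 55 → max 220
CropD regrets: 0, 215, 135, 0 → max 215
CropE regrets: 190, 195, 180, 20 → max 195
CropA regrets: 90, 235, 170, 45 → max 235
CropH regrets: 75, 145, 0, 135 → max 145
Smallest max regret = 120 → CropC.

CropC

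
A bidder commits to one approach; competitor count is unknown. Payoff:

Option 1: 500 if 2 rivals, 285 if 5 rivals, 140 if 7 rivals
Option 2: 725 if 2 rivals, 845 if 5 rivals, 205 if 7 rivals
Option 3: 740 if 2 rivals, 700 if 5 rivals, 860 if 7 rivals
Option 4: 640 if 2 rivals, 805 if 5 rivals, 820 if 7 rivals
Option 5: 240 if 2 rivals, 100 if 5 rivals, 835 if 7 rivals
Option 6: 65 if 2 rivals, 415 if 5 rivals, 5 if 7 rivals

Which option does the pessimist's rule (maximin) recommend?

Row minima: Option 1=140, Option 2=205, Option 3=700, Option 4=640, Option 5=100, Option 6=5
Best worst-case = 700 → Option 3.

Option 3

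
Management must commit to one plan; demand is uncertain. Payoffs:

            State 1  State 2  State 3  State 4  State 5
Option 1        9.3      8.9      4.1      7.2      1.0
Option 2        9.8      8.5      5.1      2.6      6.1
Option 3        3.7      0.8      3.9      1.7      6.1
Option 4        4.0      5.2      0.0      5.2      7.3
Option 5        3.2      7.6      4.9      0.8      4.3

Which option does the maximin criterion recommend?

Row minima: Option 1=1.0, Option 2=2.6, Option 3=0.8, Option 4=0.0, Option 5=0.8
Best worst-case = 2.6 → Option 2.

Option 2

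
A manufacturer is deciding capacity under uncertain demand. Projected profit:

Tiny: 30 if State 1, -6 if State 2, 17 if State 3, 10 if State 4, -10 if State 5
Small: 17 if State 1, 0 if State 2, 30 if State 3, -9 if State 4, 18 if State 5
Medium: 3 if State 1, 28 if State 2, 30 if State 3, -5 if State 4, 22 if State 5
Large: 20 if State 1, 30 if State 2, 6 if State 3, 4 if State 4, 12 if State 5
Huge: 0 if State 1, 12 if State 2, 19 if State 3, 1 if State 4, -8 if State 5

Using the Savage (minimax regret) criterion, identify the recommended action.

Column bests: State 1=30, State 2=30, State 3=30, State 4=10, State 5=22.
Tiny regrets: 0, 36, 13, 0, 32 → max 36
Small regrets: 13, 30, 0, 19, 4 → max 30
Medium regrets: 27, 2, 0, 15, 0 → max 27
Large regrets: 10, 0, 24, 6, 10 → max 24
Huge regrets: 30, 18, 11, 9, 30 → max 30
Smallest max regret = 24 → Large.

Large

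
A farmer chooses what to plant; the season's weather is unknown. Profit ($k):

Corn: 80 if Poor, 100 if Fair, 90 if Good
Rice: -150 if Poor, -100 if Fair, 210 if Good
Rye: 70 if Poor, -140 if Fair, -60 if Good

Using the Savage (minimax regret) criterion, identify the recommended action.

Corn

Column bests: Poor=80, Fair=100, Good=210.
Corn regrets: 0, 0, 120 → max 120
Rice regrets: 230, 200, 0 → max 230
Rye regrets: 10, 240, 270 → max 270
Smallest max regret = 120 → Corn.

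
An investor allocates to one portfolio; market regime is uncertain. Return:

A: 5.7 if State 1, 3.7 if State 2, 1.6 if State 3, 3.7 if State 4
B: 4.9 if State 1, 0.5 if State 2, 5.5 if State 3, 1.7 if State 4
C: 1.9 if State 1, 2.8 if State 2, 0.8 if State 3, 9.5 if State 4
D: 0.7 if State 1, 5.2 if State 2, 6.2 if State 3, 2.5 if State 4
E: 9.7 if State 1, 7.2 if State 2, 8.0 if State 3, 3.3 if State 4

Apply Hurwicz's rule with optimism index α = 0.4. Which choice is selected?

E

A: 0.4·5.7 + 0.6·1.6 = 3.24
B: 0.4·5.5 + 0.6·0.5 = 2.5
C: 0.4·9.5 + 0.6·0.8 = 4.28
D: 0.4·6.2 + 0.6·0.7 = 2.9
E: 0.4·9.7 + 0.6·3.3 = 5.86
Highest Hurwicz score = 5.86 → E.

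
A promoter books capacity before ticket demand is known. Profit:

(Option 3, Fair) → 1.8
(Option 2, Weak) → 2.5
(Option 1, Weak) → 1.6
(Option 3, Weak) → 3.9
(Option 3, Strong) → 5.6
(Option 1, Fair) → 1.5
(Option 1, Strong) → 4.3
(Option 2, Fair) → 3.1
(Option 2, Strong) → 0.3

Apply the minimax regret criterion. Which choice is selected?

Column bests: Weak=3.9, Fair=3.1, Strong=5.6.
Option 1 regrets: 2.3, 1.6, 1.3 → max 2.3
Option 2 regrets: 1.4, 0.0, 5.3 → max 5.3
Option 3 regrets: 0.0, 1.3, 0.0 → max 1.3
Smallest max regret = 1.3 → Option 3.

Option 3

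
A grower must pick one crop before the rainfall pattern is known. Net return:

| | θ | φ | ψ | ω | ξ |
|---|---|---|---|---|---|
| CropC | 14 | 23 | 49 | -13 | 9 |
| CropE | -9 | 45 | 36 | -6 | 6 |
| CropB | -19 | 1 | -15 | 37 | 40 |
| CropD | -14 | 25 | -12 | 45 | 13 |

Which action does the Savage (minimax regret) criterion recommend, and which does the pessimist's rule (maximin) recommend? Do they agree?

Column bests: θ=14, φ=45, ψ=49, ω=45, ξ=40.
CropC regrets: 0, 22, 0, 58, 31 → max 58
CropE regrets: 23, 0, 13, 51, 34 → max 51
CropB regrets: 33, 44, 64, 8, 0 → max 64
CropD regrets: 28, 20, 61, 0, 27 → max 61
Smallest max regret = 51 → CropE.
Row minima: CropC=-13, CropE=-9, CropB=-19, CropD=-14
Best worst-case = -9 → CropE.

minimax regret → CropE; maximin → CropE (agree)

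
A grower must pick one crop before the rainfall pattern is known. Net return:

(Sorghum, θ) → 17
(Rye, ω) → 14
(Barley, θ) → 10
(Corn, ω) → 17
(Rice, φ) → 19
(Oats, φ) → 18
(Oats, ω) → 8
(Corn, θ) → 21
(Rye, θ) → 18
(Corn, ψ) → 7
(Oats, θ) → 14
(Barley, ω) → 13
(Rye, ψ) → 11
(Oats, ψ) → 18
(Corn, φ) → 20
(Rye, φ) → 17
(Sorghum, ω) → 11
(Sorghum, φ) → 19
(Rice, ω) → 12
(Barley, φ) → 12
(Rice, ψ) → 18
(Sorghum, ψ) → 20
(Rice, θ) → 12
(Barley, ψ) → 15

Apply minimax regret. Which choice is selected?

Sorghum

Column bests: θ=21, φ=20, ψ=20, ω=17.
Corn regrets: 0, 0, 13, 0 → max 13
Rye regrets: 3, 3, 9, 3 → max 9
Barley regrets: 11, 8, 5, 4 → max 11
Oats regrets: 7, 2, 2, 9 → max 9
Sorghum regrets: 4, 1, 0, 6 → max 6
Rice regrets: 9, 1, 2, 5 → max 9
Smallest max regret = 6 → Sorghum.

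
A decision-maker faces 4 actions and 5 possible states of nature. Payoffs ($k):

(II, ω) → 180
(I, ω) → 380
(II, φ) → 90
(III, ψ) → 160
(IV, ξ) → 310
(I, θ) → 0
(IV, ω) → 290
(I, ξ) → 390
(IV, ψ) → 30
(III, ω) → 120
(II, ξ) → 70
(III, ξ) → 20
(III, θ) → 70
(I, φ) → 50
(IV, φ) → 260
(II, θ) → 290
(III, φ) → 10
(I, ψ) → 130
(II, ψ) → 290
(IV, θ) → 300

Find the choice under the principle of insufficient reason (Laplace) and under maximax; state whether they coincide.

Row averages: I=190, II=184, III=76, IV=238
Highest average = 238 → IV.
Row maxima: I=390, II=290, III=160, IV=310
Best best-case = 390 → I.

laplace → IV; maximax → I (disagree)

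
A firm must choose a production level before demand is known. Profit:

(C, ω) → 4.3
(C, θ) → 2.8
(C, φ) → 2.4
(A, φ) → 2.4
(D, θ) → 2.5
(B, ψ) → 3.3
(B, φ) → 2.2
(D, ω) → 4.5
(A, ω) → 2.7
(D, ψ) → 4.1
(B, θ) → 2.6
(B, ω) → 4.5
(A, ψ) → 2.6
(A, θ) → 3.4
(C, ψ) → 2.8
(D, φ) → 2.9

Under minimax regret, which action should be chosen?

Column bests: θ=3.4, φ=2.9, ψ=4.1, ω=4.5.
A regrets: 0.0, 0.5, 1.5, 1.8 → max 1.8
B regrets: 0.8, 0.7, 0.8, 0.0 → max 0.8
C regrets: 0.6, 0.5, 1.3, 0.2 → max 1.3
D regrets: 0.9, 0.0, 0.0, 0.0 → max 0.9
Smallest max regret = 0.8 → B.

B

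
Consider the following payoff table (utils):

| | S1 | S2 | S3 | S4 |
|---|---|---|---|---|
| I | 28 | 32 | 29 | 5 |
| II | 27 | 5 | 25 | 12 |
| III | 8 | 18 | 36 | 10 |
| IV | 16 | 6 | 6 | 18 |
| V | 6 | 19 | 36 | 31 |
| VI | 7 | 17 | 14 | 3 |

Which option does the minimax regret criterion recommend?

III

Column bests: S1=28, S2=32, S3=36, S4=31.
I regrets: 0, 0, 7, 26 → max 26
II regrets: 1, 27, 11, 19 → max 27
III regrets: 20, 14, 0, 21 → max 21
IV regrets: 12, 26, 30, 13 → max 30
V regrets: 22, 13, 0, 0 → max 22
VI regrets: 21, 15, 22, 28 → max 28
Smallest max regret = 21 → III.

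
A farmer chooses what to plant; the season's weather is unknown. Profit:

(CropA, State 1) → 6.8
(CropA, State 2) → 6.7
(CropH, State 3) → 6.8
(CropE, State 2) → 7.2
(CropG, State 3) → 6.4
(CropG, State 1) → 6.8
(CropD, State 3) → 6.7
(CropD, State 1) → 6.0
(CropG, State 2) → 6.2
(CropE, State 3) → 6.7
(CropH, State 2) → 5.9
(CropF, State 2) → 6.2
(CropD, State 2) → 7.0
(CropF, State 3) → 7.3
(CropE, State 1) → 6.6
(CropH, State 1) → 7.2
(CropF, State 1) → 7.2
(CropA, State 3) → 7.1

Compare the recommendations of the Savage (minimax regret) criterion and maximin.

Column bests: State 1=7.2, State 2=7.2, State 3=7.3.
CropG regrets: 0.4, 1.0, 0.9 → max 1.0
CropH regrets: 0.0, 1.3, 0.5 → max 1.3
CropE regrets: 0.6, 0.0, 0.6 → max 0.6
CropF regrets: 0.0, 1.0, 0.0 → max 1.0
CropD regrets: 1.2, 0.2, 0.6 → max 1.2
CropA regrets: 0.4, 0.5, 0.2 → max 0.5
Smallest max regret = 0.5 → CropA.
Row minima: CropG=6.2, CropH=5.9, CropE=6.6, CropF=6.2, CropD=6.0, CropA=6.7
Best worst-case = 6.7 → CropA.

minimax regret → CropA; maximin → CropA (agree)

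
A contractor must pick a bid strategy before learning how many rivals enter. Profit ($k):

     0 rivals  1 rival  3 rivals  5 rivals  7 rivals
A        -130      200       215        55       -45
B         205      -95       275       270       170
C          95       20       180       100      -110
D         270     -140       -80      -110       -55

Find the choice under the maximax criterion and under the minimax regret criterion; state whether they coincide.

Row maxima: A=215, B=275, C=180, D=270
Best best-case = 275 → B.
Column bests: 0 rivals=270, 1 rival=200, 3 rivals=275, 5 rivals=270, 7 rivals=170.
A regrets: 400, 0, 60, 215, 215 → max 400
B regrets: 65, 295, 0, 0, 0 → max 295
C regrets: 175, 180, 95, 170, 280 → max 280
D regrets: 0, 340, 355, 380, 225 → max 380
Smallest max regret = 280 → C.

maximax → B; minimax regret → C (disagree)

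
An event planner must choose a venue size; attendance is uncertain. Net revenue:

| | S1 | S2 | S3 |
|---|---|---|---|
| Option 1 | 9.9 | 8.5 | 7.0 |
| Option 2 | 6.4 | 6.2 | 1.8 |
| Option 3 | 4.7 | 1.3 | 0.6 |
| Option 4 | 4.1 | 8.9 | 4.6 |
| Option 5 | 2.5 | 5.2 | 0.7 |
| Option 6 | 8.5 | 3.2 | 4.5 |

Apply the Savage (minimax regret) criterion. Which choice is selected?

Column bests: S1=9.9, S2=8.9, S3=7.0.
Option 1 regrets: 0.0, 0.4, 0.0 → max 0.4
Option 2 regrets: 3.5, 2.7, 5.2 → max 5.2
Option 3 regrets: 5.2, 7.6, 6.4 → max 7.6
Option 4 regrets: 5.8, 0.0, 2.4 → max 5.8
Option 5 regrets: 7.4, 3.7, 6.3 → max 7.4
Option 6 regrets: 1.4, 5.7, 2.5 → max 5.7
Smallest max regret = 0.4 → Option 1.

Option 1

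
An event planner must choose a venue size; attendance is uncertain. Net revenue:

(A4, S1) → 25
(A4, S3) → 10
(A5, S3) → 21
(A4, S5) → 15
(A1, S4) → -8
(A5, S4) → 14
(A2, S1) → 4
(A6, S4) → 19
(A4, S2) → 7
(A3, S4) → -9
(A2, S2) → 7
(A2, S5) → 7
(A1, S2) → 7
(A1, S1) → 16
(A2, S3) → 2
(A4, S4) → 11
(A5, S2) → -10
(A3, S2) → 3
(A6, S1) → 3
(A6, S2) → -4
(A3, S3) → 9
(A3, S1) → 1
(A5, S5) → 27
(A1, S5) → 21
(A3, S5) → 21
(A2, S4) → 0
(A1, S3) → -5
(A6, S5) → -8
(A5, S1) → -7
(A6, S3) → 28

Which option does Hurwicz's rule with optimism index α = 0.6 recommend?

A1: 0.6·21 + 0.4·(-8) = 9.4
A2: 0.6·7 + 0.4·0 = 4.2
A3: 0.6·21 + 0.4·(-9) = 9
A4: 0.6·25 + 0.4·7 = 17.8
A5: 0.6·27 + 0.4·(-10) = 12.2
A6: 0.6·28 + 0.4·(-8) = 13.6
Highest Hurwicz score = 17.8 → A4.

A4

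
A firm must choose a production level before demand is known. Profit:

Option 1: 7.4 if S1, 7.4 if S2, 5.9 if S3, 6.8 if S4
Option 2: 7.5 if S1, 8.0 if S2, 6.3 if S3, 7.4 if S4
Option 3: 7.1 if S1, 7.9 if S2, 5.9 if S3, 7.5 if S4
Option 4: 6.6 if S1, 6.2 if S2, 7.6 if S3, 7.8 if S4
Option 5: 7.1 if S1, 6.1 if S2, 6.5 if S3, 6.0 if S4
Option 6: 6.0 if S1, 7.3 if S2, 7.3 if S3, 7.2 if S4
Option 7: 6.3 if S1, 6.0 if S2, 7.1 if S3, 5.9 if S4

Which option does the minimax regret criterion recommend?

Column bests: S1=7.5, S2=8.0, S3=7.6, S4=7.8.
Option 1 regrets: 0.1, 0.6, 1.7, 1.0 → max 1.7
Option 2 regrets: 0.0, 0.0, 1.3, 0.4 → max 1.3
Option 3 regrets: 0.4, 0.1, 1.7, 0.3 → max 1.7
Option 4 regrets: 0.9, 1.8, 0.0, 0.0 → max 1.8
Option 5 regrets: 0.4, 1.9, 1.1, 1.8 → max 1.9
Option 6 regrets: 1.5, 0.7, 0.3, 0.6 → max 1.5
Option 7 regrets: 1.2, 2.0, 0.5, 1.9 → max 2.0
Smallest max regret = 1.3 → Option 2.

Option 2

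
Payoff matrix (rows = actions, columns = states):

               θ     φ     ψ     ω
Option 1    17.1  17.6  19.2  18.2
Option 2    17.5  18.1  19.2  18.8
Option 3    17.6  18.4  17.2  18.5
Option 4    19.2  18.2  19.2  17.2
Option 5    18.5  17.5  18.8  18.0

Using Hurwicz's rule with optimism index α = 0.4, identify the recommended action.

Option 1: 0.4·19.2 + 0.6·17.1 = 17.94
Option 2: 0.4·19.2 + 0.6·17.5 = 18.18
Option 3: 0.4·18.5 + 0.6·17.2 = 17.72
Option 4: 0.4·19.2 + 0.6·17.2 = 18
Option 5: 0.4·18.8 + 0.6·17.5 = 18.02
Highest Hurwicz score = 18.18 → Option 2.

Option 2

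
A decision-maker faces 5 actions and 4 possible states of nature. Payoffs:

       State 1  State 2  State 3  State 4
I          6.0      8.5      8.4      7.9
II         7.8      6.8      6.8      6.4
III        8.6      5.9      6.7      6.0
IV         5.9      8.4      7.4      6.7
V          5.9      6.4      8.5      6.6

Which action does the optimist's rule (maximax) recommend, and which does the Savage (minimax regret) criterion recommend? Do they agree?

Row maxima: I=8.5, II=7.8, III=8.6, IV=8.4, V=8.5
Best best-case = 8.6 → III.
Column bests: State 1=8.6, State 2=8.5, State 3=8.5, State 4=7.9.
I regrets: 2.6, 0.0, 0.1, 0.0 → max 2.6
II regrets: 0.8, 1.7, 1.7, 1.5 → max 1.7
III regrets: 0.0, 2.6, 1.8, 1.9 → max 2.6
IV regrets: 2.7, 0.1, 1.1, 1.2 → max 2.7
V regrets: 2.7, 2.1, 0.0, 1.3 → max 2.7
Smallest max regret = 1.7 → II.

maximax → III; minimax regret → II (disagree)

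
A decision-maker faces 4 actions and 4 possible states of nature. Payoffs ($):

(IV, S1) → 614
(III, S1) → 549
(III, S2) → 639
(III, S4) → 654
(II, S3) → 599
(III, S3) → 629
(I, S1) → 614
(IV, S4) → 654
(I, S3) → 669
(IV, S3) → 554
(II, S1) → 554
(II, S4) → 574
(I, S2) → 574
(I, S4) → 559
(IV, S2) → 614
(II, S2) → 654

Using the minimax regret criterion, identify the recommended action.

III

Column bests: S1=614, S2=654, S3=669, S4=654.
I regrets: 0, 80, 0, 95 → max 95
II regrets: 60, 0, 70, 80 → max 80
III regrets: 65, 15, 40, 0 → max 65
IV regrets: 0, 40, 115, 0 → max 115
Smallest max regret = 65 → III.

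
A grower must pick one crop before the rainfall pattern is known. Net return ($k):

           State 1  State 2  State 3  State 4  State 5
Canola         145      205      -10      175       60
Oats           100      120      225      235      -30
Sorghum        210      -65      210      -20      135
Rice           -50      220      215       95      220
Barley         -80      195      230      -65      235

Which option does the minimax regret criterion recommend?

Column bests: State 1=210, State 2=220, State 3=230, State 4=235, State 5=235.
Canola regrets: 65, 15, 240, 60, 175 → max 240
Oats regrets: 110, 100, 5, 0, 265 → max 265
Sorghum regrets: 0, 285, 20, 255, 100 → max 285
Rice regrets: 260, 0, 15, 140, 15 → max 260
Barley regrets: 290, 25, 0, 300, 0 → max 300
Smallest max regret = 240 → Canola.

Canola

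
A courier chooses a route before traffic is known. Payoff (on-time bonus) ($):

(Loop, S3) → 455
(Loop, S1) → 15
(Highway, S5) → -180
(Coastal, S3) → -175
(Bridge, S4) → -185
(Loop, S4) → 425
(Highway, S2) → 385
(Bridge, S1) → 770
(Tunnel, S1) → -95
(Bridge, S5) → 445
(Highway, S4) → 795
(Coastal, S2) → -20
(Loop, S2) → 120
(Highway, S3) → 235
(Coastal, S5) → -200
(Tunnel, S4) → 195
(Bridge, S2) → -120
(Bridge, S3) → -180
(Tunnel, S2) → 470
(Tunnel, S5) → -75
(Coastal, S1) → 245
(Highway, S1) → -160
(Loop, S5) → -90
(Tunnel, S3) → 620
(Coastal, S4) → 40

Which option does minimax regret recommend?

Column bests: S1=770, S2=470, S3=620, S4=795, S5=445.
Loop regrets: 755, 350, 165, 370, 535 → max 755
Highway regrets: 930, 85, 385, 0, 625 → max 930
Bridge regrets: 0, 590, 800, 980, 0 → max 980
Tunnel regrets: 865, 0, 0, 600, 520 → max 865
Coastal regrets: 525, 490, 795, 755, 645 → max 795
Smallest max regret = 755 → Loop.

Loop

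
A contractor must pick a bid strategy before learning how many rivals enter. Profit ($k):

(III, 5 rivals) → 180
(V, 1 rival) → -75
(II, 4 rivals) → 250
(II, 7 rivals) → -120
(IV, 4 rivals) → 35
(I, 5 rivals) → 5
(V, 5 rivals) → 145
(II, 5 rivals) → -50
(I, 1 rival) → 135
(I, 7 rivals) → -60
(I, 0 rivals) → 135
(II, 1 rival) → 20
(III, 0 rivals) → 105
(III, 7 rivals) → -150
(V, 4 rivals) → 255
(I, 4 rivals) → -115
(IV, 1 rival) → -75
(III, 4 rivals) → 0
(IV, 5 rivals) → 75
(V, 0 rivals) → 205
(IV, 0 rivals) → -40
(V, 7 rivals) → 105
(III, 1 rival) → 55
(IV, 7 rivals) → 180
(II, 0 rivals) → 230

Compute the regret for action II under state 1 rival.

Best payoff under 1 rival is 135.
Regret = 135 − 20 = 115.

115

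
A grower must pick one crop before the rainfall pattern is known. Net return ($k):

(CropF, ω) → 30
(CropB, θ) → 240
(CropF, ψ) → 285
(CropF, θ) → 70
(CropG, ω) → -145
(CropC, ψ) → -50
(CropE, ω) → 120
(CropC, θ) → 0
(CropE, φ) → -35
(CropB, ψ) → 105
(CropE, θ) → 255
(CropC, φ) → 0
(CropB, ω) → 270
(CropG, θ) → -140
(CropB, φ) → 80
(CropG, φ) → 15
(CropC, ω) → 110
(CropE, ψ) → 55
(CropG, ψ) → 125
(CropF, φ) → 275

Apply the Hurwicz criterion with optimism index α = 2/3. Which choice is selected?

CropB

CropF: 2/3·285 + 1/3·30 = 200
CropG: 2/3·125 + 1/3·(-145) = 35
CropB: 2/3·270 + 1/3·80 = 620/3
CropC: 2/3·110 + 1/3·(-50) = 170/3
CropE: 2/3·255 + 1/3·(-35) = 475/3
Highest Hurwicz score = 620/3 → CropB.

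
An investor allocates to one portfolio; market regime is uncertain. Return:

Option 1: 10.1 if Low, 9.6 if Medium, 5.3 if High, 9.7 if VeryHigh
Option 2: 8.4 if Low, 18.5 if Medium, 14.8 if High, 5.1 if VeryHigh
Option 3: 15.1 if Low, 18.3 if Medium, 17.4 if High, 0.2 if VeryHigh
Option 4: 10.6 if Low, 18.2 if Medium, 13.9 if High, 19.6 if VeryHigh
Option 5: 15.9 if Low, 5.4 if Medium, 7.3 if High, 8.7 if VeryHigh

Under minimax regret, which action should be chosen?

Option 4

Column bests: Low=15.9, Medium=18.5, High=17.4, VeryHigh=19.6.
Option 1 regrets: 5.8, 8.9, 12.1, 9.9 → max 12.1
Option 2 regrets: 7.5, 0.0, 2.6, 14.5 → max 14.5
Option 3 regrets: 0.8, 0.2, 0.0, 19.4 → max 19.4
Option 4 regrets: 5.3, 0.3, 3.5, 0.0 → max 5.3
Option 5 regrets: 0.0, 13.1, 10.1, 10.9 → max 13.1
Smallest max regret = 5.3 → Option 4.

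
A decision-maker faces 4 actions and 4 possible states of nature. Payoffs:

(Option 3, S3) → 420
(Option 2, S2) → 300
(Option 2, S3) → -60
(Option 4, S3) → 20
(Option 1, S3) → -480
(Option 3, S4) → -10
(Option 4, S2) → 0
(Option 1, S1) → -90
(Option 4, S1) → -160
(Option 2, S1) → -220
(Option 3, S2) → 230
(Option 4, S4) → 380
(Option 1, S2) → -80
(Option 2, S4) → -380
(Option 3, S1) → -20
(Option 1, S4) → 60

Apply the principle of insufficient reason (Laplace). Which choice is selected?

Row averages: Option 1=-147.5, Option 2=-90, Option 3=155, Option 4=60
Highest average = 155 → Option 3.

Option 3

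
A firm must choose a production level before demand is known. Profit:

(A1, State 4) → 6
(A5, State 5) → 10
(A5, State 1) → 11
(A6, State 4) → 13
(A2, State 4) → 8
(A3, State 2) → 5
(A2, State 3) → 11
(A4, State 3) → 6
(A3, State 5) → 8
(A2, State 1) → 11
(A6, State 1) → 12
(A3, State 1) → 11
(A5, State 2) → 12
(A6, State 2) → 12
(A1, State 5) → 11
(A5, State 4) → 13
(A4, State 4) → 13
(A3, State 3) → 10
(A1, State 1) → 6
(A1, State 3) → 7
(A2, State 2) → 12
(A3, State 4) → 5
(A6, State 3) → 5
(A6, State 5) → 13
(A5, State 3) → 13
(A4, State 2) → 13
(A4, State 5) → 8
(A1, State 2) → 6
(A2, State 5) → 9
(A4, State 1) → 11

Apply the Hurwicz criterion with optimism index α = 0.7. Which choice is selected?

A1: 0.7·11 + 0.3·6 = 9.5
A2: 0.7·12 + 0.3·8 = 10.8
A3: 0.7·11 + 0.3·5 = 9.2
A4: 0.7·13 + 0.3·6 = 10.9
A5: 0.7·13 + 0.3·10 = 12.1
A6: 0.7·13 + 0.3·5 = 10.6
Highest Hurwicz score = 12.1 → A5.

A5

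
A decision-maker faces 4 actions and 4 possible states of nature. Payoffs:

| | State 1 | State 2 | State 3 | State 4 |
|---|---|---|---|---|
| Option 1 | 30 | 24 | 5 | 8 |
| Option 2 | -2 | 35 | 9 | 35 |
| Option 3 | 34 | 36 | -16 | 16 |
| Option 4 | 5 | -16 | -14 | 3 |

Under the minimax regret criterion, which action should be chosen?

Column bests: State 1=34, State 2=36, State 3=9, State 4=35.
Option 1 regrets: 4, 12, 4, 27 → max 27
Option 2 regrets: 36, 1, 0, 0 → max 36
Option 3 regrets: 0, 0, 25, 19 → max 25
Option 4 regrets: 29, 52, 23, 32 → max 52
Smallest max regret = 25 → Option 3.

Option 3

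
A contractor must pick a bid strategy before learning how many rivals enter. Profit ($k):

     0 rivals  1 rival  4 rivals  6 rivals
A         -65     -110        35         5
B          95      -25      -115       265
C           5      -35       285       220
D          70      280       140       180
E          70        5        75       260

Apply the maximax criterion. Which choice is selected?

C

Row maxima: A=35, B=265, C=285, D=280, E=260
Best best-case = 285 → C.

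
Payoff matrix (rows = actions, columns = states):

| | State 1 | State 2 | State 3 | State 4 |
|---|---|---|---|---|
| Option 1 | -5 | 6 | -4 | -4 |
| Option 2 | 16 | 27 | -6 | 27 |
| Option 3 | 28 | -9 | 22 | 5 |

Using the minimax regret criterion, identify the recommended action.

Column bests: State 1=28, State 2=27, State 3=22, State 4=27.
Option 1 regrets: 33, 21, 26, 31 → max 33
Option 2 regrets: 12, 0, 28, 0 → max 28
Option 3 regrets: 0, 36, 0, 22 → max 36
Smallest max regret = 28 → Option 2.

Option 2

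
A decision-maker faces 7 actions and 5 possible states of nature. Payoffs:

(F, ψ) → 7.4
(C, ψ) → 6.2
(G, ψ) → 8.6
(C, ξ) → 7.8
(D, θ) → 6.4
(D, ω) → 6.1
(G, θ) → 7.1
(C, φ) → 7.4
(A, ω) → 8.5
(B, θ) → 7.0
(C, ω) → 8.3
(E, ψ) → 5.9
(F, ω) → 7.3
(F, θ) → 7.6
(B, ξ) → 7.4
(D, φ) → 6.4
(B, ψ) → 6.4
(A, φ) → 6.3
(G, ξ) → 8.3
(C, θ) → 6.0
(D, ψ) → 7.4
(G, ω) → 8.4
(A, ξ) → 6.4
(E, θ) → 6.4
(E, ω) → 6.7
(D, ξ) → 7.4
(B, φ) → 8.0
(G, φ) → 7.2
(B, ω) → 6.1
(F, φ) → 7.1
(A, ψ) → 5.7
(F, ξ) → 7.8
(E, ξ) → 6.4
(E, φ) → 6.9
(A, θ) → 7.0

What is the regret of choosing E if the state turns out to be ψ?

2.7

Best payoff under ψ is 8.6.
Regret = 8.6 − 5.9 = 2.7.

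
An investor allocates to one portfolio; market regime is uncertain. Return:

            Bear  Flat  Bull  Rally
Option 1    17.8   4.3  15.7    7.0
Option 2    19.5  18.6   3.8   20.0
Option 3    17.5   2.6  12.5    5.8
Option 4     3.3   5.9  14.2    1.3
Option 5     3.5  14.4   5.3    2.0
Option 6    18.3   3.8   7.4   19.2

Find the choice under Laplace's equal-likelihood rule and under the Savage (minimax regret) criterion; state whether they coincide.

laplace → Option 2; minimax regret → Option 2 (agree)

Row averages: Option 1=11.2, Option 2=15.475, Option 3=9.6, Option 4=6.175, Option 5=6.3, Option 6=12.175
Highest average = 15.475 → Option 2.
Column bests: Bear=19.5, Flat=18.6, Bull=15.7, Rally=20.0.
Option 1 regrets: 1.7, 14.3, 0.0, 13.0 → max 14.3
Option 2 regrets: 0.0, 0.0, 11.9, 0.0 → max 11.9
Option 3 regrets: 2.0, 16.0, 3.2, 14.2 → max 16.0
Option 4 regrets: 16.2, 12.7, 1.5, 18.7 → max 18.7
Option 5 regrets: 16.0, 4.2, 10.4, 18.0 → max 18.0
Option 6 regrets: 1.2, 14.8, 8.3, 0.8 → max 14.8
Smallest max regret = 11.9 → Option 2.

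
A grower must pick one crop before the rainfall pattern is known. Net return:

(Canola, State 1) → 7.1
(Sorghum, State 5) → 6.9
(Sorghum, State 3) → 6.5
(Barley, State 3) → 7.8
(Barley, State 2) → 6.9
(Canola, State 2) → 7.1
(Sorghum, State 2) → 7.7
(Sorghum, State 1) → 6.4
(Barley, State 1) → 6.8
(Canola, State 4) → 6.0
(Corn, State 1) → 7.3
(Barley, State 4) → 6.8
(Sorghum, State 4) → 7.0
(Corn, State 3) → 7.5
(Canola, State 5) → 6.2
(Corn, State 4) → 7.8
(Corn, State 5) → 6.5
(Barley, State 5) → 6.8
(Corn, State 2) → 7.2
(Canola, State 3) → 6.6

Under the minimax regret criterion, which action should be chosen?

Corn

Column bests: State 1=7.3, State 2=7.7, State 3=7.8, State 4=7.8, State 5=6.9.
Barley regrets: 0.5, 0.8, 0.0, 1.0, 0.1 → max 1.0
Sorghum regrets: 0.9, 0.0, 1.3, 0.8, 0.0 → max 1.3
Canola regrets: 0.2, 0.6, 1.2, 1.8, 0.7 → max 1.8
Corn regrets: 0.0, 0.5, 0.3, 0.0, 0.4 → max 0.5
Smallest max regret = 0.5 → Corn.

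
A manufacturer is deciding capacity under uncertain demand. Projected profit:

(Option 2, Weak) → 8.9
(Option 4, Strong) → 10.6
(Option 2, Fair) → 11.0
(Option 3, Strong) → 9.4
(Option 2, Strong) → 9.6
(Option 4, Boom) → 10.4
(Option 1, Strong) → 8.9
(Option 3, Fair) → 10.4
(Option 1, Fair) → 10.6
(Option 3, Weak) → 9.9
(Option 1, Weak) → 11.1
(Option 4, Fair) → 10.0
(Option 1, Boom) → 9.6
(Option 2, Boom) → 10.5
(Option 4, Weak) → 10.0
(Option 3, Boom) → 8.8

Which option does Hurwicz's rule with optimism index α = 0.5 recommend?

Option 4

Option 1: 0.5·11.1 + 0.5·8.9 = 10
Option 2: 0.5·11.0 + 0.5·8.9 = 9.95
Option 3: 0.5·10.4 + 0.5·8.8 = 9.6
Option 4: 0.5·10.6 + 0.5·10.0 = 10.3
Highest Hurwicz score = 10.3 → Option 4.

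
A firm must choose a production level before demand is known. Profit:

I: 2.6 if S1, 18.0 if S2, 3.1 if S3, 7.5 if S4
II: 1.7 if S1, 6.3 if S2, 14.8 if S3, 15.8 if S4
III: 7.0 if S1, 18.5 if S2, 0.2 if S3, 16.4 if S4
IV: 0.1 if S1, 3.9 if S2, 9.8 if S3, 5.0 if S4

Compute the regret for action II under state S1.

5.3

Best payoff under S1 is 7.0.
Regret = 7.0 − 1.7 = 5.3.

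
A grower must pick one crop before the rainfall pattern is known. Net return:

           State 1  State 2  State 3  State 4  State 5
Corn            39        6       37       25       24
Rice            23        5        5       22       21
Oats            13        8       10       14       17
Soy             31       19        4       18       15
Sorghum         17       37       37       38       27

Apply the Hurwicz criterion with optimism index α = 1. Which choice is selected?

Corn

Corn: 1·39 + 0·6 = 39
Rice: 1·23 + 0·5 = 23
Oats: 1·17 + 0·8 = 17
Soy: 1·31 + 0·4 = 31
Sorghum: 1·38 + 0·17 = 38
Highest Hurwicz score = 39 → Corn.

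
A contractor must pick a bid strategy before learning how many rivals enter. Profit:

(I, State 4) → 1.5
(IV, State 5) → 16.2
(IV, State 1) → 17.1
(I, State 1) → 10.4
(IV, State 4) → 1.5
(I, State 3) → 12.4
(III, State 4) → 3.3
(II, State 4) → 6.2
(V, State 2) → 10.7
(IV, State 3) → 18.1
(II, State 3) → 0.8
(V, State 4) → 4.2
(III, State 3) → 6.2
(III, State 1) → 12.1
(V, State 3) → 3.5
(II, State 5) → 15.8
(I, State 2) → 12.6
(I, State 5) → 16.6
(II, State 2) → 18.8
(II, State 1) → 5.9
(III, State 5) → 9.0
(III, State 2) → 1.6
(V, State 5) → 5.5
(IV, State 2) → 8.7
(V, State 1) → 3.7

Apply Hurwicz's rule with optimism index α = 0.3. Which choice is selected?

IV

I: 0.3·16.6 + 0.7·1.5 = 6.03
II: 0.3·18.8 + 0.7·0.8 = 6.2
III: 0.3·12.1 + 0.7·1.6 = 4.75
IV: 0.3·18.1 + 0.7·1.5 = 6.48
V: 0.3·10.7 + 0.7·3.5 = 5.66
Highest Hurwicz score = 6.48 → IV.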